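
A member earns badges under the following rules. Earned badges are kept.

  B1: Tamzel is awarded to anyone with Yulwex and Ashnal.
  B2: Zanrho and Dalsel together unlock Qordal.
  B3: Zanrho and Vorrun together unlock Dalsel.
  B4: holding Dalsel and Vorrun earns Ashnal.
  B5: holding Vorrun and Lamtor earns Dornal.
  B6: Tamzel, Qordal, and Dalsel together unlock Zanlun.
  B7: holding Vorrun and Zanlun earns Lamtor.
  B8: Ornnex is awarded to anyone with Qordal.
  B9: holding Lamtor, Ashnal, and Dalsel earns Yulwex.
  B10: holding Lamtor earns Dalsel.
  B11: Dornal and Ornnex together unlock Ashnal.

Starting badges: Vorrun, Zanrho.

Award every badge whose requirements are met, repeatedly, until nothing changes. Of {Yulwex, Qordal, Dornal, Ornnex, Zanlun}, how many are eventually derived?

2

With Zanrho and Vorrun, Dalsel is earned (B3).
With Zanrho and Dalsel, Qordal is earned (B2).
With Qordal, Ornnex is earned (B8).
Yulwex would need Lamtor, Ashnal, and Dalsel (B9), but Lamtor is never earned.
Qordal: reached.
Dornal would need Vorrun and Lamtor (B5), but Lamtor is never earned.
Ornnex: reached.
Zanlun would need Tamzel, Qordal, and Dalsel (B6), but Tamzel is never earned.
Reached: Qordal and Ornnex — 2 of the 5.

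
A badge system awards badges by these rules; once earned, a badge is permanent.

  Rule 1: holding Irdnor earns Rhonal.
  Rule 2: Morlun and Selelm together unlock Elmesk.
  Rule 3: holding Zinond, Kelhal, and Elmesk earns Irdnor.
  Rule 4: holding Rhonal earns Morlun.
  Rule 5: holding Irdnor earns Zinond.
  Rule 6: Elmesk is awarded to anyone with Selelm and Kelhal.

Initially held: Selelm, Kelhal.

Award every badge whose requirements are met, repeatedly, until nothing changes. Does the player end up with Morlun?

No

Morlun would need Rhonal (Rule 4), but Rhonal is never earned.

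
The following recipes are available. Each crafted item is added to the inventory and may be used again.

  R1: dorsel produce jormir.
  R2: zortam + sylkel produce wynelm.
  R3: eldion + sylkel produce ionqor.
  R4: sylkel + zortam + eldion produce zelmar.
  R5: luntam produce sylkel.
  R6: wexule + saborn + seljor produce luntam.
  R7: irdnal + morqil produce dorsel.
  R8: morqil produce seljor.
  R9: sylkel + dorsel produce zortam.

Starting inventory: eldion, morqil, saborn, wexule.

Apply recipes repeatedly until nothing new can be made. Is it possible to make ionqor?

Yes

morqil → seljor (R8).
Using R6, wexule, saborn, and seljor make luntam.
Using R5, luntam makes sylkel.
Using R3, eldion and sylkel make ionqor.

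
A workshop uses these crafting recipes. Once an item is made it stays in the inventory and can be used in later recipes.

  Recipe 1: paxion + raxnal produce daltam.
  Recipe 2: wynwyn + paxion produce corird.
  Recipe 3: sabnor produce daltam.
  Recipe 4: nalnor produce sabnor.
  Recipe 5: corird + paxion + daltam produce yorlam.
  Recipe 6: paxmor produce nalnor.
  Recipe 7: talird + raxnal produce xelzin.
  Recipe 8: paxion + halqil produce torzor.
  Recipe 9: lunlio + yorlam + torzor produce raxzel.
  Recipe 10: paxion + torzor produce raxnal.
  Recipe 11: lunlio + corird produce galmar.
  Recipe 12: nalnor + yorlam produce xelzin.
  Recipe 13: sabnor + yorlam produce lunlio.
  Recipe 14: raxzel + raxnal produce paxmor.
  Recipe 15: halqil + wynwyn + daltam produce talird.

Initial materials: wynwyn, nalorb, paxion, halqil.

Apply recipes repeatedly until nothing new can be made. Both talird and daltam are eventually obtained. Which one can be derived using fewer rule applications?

daltam: Using Recipe 8, paxion and halqil make torzor. Using Recipe 10, paxion and torzor make raxnal. paxion + raxnal → daltam (Recipe 1). [3 rule applications]
talird: paxion + halqil → torzor (Recipe 8). paxion + torzor → raxnal (Recipe 10). paxion + raxnal → daltam (Recipe 1). Using Recipe 15, halqil, wynwyn, and daltam make talird. [4 rule applications]
daltam needs fewer.

daltam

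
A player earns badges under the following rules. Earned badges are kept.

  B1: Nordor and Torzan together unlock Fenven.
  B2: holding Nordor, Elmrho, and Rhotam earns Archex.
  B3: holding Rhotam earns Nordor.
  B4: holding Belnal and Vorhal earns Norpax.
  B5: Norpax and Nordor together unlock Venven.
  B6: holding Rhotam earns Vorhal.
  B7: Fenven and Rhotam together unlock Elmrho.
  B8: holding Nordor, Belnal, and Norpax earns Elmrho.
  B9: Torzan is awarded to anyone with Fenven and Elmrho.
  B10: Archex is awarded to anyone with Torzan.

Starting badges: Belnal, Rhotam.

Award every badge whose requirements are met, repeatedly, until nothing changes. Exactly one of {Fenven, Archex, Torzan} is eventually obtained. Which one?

Archex

With Rhotam, Vorhal is earned (B6).
With Rhotam, Nordor is earned (B3).
With Belnal and Vorhal, Norpax is earned (B4).
With Nordor, Belnal, and Norpax, Elmrho is earned (B8).
With Nordor, Elmrho, and Rhotam, Archex is earned (B2).
Torzan would need Fenven and Elmrho (B9), but Fenven is never earned. Fenven would need Nordor and Torzan (B1), but Torzan is never earned.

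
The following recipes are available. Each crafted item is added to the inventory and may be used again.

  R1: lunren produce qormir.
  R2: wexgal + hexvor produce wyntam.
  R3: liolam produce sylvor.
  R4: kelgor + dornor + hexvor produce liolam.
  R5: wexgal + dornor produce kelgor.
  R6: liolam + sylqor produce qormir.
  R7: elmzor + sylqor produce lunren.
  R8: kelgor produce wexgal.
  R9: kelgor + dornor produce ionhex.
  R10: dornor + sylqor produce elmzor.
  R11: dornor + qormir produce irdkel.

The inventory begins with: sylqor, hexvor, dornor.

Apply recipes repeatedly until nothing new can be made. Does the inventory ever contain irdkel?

Using R10, dornor and sylqor make elmzor.
elmzor + sylqor → lunren (R7).
lunren → qormir (R1).
dornor + qormir → irdkel (R11).

Yes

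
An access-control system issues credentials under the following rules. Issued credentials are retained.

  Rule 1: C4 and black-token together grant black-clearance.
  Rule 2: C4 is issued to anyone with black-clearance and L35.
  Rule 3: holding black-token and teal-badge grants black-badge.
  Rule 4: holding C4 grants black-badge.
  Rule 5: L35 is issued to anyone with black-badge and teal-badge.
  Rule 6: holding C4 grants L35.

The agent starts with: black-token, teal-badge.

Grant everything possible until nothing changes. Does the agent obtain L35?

Holding black-token and teal-badge grants black-badge (Rule 3).
Holding black-badge and teal-badge grants L35 (Rule 5).

Yes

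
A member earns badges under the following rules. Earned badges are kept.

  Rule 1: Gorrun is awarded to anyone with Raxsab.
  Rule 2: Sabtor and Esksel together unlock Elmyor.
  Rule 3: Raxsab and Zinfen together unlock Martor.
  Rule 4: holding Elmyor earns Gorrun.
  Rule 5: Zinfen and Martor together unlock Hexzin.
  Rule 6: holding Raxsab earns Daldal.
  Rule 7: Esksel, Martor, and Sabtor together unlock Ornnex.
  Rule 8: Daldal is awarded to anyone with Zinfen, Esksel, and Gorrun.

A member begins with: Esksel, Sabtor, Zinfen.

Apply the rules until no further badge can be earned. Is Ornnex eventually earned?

No

Ornnex would need Esksel, Martor, and Sabtor (Rule 7), but Martor is never earned.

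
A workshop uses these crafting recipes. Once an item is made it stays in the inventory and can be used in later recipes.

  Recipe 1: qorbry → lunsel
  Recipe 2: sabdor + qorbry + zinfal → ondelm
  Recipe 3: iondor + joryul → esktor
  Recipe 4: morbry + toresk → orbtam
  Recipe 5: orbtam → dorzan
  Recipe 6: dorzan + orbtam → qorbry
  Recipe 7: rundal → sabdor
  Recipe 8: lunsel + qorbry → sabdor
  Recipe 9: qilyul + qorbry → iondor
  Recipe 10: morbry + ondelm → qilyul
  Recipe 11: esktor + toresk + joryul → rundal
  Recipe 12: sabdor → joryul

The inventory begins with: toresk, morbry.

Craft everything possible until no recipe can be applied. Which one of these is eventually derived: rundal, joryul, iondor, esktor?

joryul

Using Recipe 4, morbry and toresk make orbtam.
orbtam → dorzan (Recipe 5).
Using Recipe 6, dorzan and orbtam make qorbry.
Using Recipe 1, qorbry makes lunsel.
Using Recipe 8, lunsel and qorbry make sabdor.
sabdor → joryul (Recipe 12).
iondor would need qilyul and qorbry (Recipe 9), but qilyul is never obtained. rundal would need esktor, toresk, and joryul (Recipe 11), but esktor is never obtained. esktor would need iondor and joryul (Recipe 3), but iondor is never obtained.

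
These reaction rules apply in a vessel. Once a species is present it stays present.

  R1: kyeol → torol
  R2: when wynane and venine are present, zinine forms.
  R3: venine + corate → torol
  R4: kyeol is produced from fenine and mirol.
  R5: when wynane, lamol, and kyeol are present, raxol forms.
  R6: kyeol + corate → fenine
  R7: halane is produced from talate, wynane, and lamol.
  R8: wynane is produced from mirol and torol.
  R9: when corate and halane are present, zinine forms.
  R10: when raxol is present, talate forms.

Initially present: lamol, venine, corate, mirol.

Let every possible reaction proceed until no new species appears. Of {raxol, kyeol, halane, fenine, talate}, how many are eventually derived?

0

raxol would need wynane, lamol, and kyeol (R5), but kyeol never forms.
kyeol would need fenine and mirol (R4), but fenine never forms.
halane would need talate, wynane, and lamol (R7), but talate never forms.
fenine would need kyeol and corate (R6), but kyeol never forms.
talate would need raxol (R10), but raxol never forms.
None of the 5 are reached.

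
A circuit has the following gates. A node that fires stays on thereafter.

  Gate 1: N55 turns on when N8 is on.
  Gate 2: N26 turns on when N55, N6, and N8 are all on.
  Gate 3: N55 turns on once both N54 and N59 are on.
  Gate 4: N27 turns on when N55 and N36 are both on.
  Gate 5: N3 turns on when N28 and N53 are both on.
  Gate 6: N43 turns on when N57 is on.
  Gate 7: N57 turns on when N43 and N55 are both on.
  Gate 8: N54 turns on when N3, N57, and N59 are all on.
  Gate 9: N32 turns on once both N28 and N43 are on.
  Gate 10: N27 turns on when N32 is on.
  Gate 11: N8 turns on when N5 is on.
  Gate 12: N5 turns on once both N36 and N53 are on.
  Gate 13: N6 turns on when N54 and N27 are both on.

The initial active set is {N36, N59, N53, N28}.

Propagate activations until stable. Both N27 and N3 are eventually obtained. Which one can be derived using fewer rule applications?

N3

N3: Gate 5: N28 and N53 on → N3 on. [1 rule application]
N27: Gate 12: N36 and N53 on → N5 on. N5 is on, so N8 turns on (Gate 11). Gate 1: N8 on → N55 on. N55 and N36 are on, so N27 turns on (Gate 4). [4 rule applications]
N3 needs fewer.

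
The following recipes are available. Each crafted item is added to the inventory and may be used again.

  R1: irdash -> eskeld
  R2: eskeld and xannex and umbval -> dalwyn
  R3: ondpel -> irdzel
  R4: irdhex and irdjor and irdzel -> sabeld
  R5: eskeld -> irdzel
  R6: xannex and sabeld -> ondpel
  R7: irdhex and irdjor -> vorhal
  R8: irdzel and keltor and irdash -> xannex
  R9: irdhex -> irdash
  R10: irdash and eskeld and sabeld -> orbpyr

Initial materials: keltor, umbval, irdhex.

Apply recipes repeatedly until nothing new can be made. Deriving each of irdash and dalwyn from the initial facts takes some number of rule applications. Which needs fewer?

irdash

irdash: Using R9, irdhex makes irdash. [1 rule application]
dalwyn: irdhex -> irdash (R9). Using R1, irdash makes eskeld. eskeld -> irdzel (R5). Using R8, irdzel, keltor, and irdash make xannex. Using R2, eskeld, xannex, and umbval make dalwyn. [5 rule applications]
irdash needs fewer.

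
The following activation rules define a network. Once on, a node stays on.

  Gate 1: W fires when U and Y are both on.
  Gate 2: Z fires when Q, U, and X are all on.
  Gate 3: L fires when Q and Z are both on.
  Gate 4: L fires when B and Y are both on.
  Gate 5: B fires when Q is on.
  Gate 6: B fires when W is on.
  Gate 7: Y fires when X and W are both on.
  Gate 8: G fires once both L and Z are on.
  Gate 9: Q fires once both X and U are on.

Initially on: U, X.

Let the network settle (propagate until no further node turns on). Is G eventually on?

X and U are on, so Q fires (Gate 9).
Gate 2: Q, U, and X on → Z on.
Q and Z are on, so L fires (Gate 3).
Gate 8: L and Z on → G on.

Yes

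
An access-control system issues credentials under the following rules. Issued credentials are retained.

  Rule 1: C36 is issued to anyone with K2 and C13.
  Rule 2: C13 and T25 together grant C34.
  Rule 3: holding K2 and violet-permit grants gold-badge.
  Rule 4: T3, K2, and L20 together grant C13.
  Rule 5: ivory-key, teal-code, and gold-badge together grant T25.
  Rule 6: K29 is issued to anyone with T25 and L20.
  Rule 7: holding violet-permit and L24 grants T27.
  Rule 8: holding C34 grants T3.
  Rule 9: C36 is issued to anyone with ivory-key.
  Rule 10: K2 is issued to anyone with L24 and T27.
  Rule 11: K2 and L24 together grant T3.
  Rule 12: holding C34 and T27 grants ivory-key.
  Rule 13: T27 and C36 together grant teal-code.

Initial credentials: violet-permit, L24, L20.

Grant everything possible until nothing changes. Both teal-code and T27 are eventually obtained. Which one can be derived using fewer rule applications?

T27: Holding violet-permit and L24 grants T27 (Rule 7). [1 rule application]
teal-code: Holding violet-permit and L24 grants T27 (Rule 7). Holding L24 and T27 grants K2 (Rule 10). Holding K2 and L24 grants T3 (Rule 11). Holding T3, K2, and L20 grants C13 (Rule 4). Holding K2 and C13 grants C36 (Rule 1). Holding T27 and C36 grants teal-code (Rule 13). [6 rule applications]
T27 needs fewer.

T27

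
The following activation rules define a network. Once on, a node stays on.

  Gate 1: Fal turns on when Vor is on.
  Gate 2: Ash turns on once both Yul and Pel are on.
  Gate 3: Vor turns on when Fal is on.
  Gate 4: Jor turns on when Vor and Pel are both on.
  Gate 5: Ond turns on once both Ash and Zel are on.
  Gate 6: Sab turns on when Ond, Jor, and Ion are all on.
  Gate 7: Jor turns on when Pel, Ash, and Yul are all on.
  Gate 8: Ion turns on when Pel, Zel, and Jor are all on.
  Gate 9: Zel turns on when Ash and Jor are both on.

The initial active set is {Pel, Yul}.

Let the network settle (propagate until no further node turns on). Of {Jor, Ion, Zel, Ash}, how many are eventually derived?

4

Gate 2: Yul and Pel on → Ash on.
Gate 7: Pel, Ash, and Yul on → Jor on.
Ash and Jor are on, so Zel turns on (Gate 9).
Pel, Zel, and Jor are on, so Ion turns on (Gate 8).
Jor: reached.
Ion: reached.
Zel: reached.
Ash: reached.
All 4 are reached.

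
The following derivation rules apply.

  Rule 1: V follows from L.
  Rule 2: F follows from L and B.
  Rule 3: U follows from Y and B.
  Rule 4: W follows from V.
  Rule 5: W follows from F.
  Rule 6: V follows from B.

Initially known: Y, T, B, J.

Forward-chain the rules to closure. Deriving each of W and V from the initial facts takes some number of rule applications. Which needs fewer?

V: B holds, so V follows (Rule 6). [1 rule application]
W: From B, Rule 6 gives V. V holds, so W follows (Rule 4). [2 rule applications]
V needs fewer.

V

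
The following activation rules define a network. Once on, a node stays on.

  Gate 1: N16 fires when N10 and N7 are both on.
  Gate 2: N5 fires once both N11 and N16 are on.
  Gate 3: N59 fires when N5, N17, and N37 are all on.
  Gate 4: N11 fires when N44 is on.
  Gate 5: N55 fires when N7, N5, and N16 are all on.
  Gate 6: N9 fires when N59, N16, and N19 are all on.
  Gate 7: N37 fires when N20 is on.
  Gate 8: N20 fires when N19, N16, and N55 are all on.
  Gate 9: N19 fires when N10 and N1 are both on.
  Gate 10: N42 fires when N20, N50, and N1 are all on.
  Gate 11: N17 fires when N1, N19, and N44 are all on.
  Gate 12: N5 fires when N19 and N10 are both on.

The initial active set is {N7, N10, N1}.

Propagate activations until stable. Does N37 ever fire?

Gate 9: N10 and N1 on → N19 on.
Gate 1: N10 and N7 on → N16 on.
Gate 12: N19 and N10 on → N5 on.
Gate 5: N7, N5, and N16 on → N55 on.
Gate 8: N19, N16, and N55 on → N20 on.
N20 is on, so N37 fires (Gate 7).

Yes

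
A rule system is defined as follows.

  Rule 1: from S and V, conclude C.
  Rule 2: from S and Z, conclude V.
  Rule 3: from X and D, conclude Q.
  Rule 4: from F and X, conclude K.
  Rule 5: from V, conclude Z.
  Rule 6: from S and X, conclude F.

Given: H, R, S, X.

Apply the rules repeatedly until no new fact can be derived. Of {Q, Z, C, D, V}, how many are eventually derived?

Q would need X and D (Rule 3), but D is never established.
Z would need V (Rule 5), but V is never established.
C would need S and V (Rule 1), but V is never established.
No rule produces D, and it is not given.
V would need S and Z (Rule 2), but Z is never established.
None of the 5 are reached.

0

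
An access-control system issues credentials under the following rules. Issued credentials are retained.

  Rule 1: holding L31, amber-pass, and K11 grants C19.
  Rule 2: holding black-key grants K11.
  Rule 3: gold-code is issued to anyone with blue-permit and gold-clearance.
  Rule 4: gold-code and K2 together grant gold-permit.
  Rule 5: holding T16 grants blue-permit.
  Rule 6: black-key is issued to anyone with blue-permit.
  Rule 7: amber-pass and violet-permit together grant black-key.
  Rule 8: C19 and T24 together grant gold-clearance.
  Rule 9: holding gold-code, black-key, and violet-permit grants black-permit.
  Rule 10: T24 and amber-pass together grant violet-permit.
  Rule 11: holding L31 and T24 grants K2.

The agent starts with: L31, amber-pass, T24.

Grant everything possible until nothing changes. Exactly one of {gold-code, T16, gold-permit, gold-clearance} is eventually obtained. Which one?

gold-clearance

Holding T24 and amber-pass grants violet-permit (Rule 10).
Holding amber-pass and violet-permit grants black-key (Rule 7).
Holding black-key grants K11 (Rule 2).
Holding L31, amber-pass, and K11 grants C19 (Rule 1).
Holding C19 and T24 grants gold-clearance (Rule 8).
gold-permit would need gold-code and K2 (Rule 4), but gold-code is never granted. gold-code would need blue-permit and gold-clearance (Rule 3), but blue-permit is never granted. No rule produces T16, and it is not given.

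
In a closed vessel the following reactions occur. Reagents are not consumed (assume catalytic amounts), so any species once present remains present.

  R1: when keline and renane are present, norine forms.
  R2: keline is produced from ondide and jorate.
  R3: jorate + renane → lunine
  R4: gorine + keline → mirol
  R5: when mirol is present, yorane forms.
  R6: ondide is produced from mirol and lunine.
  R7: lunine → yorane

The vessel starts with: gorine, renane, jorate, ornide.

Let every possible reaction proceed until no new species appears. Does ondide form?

ondide would need mirol and lunine (R6), but mirol never forms.

No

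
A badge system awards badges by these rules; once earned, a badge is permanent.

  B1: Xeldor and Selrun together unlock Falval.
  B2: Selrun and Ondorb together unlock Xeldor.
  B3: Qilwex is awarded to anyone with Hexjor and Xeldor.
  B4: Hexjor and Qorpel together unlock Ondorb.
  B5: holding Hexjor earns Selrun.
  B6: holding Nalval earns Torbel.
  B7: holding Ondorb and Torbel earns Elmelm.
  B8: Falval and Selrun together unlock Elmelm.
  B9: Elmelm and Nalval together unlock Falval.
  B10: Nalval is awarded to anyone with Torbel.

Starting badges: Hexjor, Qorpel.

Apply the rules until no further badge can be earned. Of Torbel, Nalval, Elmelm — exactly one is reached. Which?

With Hexjor and Qorpel, Ondorb is earned (B4).
With Hexjor, Selrun is earned (B5).
With Selrun and Ondorb, Xeldor is earned (B2).
With Xeldor and Selrun, Falval is earned (B1).
With Falval and Selrun, Elmelm is earned (B8).
Nalval would need Torbel (B10), but Torbel is never earned. Torbel would need Nalval (B6), but Nalval is never earned.

Elmelm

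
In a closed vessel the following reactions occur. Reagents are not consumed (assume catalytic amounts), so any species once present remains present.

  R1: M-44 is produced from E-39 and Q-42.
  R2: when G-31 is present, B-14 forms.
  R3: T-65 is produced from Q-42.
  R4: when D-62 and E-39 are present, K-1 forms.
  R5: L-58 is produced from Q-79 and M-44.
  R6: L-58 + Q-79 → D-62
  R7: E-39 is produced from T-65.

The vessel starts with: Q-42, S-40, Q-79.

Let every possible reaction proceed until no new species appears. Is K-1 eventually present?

Yes

Q-42 present → T-65 forms (R3).
T-65 present → E-39 forms (R7).
E-39 and Q-42 present → M-44 forms (R1).
Q-79 and M-44 present → L-58 forms (R5).
L-58 and Q-79 present → D-62 forms (R6).
D-62 and E-39 present → K-1 forms (R4).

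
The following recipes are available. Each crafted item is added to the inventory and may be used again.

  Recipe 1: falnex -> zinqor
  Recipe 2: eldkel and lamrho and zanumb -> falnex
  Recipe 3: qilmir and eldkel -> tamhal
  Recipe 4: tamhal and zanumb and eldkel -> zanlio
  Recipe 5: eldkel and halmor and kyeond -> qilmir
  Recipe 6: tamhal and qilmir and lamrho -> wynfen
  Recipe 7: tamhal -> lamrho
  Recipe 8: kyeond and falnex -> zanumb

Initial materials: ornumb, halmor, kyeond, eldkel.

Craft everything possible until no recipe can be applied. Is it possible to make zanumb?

No

zanumb would need kyeond and falnex (Recipe 8), but falnex is never obtained.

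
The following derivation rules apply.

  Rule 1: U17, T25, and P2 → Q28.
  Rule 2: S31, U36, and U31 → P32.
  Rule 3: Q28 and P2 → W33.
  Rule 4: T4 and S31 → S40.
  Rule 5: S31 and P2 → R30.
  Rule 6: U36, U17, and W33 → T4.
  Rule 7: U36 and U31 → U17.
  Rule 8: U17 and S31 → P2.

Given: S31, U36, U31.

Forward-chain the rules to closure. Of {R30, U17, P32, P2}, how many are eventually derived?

U36 and U31 hold, so U17 follows (Rule 7).
S31, U36, and U31 hold, so P32 follows (Rule 2).
U17 and S31 hold, so P2 follows (Rule 8).
S31 and P2 hold, so R30 follows (Rule 5).
R30: reached.
U17: reached.
P32: reached.
P2: reached.
All 4 are reached.

4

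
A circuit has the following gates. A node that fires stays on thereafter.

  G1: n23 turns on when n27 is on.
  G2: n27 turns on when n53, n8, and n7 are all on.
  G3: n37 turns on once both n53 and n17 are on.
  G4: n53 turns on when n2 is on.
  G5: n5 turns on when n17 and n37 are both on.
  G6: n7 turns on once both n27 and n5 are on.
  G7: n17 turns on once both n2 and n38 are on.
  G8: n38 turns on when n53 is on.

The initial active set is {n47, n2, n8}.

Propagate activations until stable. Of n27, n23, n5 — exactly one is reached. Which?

n2 is on, so n53 turns on (G4).
G8: n53 on → n38 on.
G7: n2 and n38 on → n17 on.
n53 and n17 are on, so n37 turns on (G3).
G5: n17 and n37 on → n5 on.
n23 would need n27 (G1), but n27 never turns on. n27 would need n53, n8, and n7 (G2), but n7 never turns on.

n5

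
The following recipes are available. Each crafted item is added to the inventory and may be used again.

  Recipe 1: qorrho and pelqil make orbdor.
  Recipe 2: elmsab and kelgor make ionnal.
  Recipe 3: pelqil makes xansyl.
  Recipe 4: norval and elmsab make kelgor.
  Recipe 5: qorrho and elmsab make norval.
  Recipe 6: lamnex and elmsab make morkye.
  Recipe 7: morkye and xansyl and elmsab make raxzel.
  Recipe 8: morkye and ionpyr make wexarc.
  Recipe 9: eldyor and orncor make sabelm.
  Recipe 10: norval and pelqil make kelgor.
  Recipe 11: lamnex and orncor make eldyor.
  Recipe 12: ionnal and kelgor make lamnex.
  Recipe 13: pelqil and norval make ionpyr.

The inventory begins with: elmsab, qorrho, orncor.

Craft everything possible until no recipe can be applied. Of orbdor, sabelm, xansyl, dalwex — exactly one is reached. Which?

Using Recipe 5, qorrho and elmsab make norval.
Using Recipe 4, norval and elmsab make kelgor.
Using Recipe 2, elmsab and kelgor make ionnal.
Using Recipe 12, ionnal and kelgor make lamnex.
lamnex and orncor → eldyor (Recipe 11).
eldyor and orncor → sabelm (Recipe 9).
xansyl would need pelqil (Recipe 3), but pelqil is never obtained. orbdor would need qorrho and pelqil (Recipe 1), but pelqil is never obtained. No rule produces dalwex, and it is not given.

sabelm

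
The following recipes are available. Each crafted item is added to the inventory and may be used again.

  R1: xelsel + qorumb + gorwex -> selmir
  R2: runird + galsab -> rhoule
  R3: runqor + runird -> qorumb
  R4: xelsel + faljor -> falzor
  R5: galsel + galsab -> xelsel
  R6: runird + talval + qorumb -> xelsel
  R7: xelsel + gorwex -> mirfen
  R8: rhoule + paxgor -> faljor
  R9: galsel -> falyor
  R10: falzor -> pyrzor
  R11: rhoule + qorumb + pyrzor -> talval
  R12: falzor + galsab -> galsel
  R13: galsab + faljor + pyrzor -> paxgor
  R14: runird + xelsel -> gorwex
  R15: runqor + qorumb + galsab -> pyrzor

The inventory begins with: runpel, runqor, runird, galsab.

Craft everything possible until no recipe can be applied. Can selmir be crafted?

Yes

Using R3, runqor and runird make qorumb.
Using R2, runird and galsab make rhoule.
runqor + qorumb + galsab -> pyrzor (R15).
rhoule + qorumb + pyrzor -> talval (R11).
Using R6, runird, talval, and qorumb make xelsel.
runird + xelsel -> gorwex (R14).
Using R1, xelsel, qorumb, and gorwex make selmir.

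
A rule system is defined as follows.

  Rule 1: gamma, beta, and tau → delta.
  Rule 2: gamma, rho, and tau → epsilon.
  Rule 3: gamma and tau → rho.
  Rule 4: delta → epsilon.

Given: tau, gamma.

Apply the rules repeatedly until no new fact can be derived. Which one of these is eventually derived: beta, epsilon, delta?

epsilon

From gamma and tau, Rule 3 gives rho.
gamma, rho, and tau hold, so epsilon follows (Rule 2).
No rule produces beta, and it is not given. delta would need gamma, beta, and tau (Rule 1), but beta is never established.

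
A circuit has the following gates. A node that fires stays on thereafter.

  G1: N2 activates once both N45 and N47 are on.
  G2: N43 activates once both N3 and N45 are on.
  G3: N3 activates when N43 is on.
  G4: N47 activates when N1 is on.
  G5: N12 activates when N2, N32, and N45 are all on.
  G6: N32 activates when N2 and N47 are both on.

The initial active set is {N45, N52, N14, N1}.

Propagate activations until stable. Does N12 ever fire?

N1 is on, so N47 activates (G4).
N45 and N47 are on, so N2 activates (G1).
G6: N2 and N47 on → N32 on.
G5: N2, N32, and N45 on → N12 on.

Yes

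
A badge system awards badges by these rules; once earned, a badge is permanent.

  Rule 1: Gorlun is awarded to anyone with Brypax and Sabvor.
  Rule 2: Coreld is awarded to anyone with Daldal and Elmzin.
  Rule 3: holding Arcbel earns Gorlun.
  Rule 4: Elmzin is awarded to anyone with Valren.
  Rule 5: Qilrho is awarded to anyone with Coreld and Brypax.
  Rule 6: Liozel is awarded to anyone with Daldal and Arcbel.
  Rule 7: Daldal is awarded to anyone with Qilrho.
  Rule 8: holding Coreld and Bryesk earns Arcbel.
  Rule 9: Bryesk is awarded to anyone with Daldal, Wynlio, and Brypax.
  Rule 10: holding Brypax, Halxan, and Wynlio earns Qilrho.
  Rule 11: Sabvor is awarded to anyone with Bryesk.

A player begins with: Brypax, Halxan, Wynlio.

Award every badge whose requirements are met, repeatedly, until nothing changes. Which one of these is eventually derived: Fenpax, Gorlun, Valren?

Gorlun

With Brypax, Halxan, and Wynlio, Qilrho is earned (Rule 10).
With Qilrho, Daldal is earned (Rule 7).
With Daldal, Wynlio, and Brypax, Bryesk is earned (Rule 9).
With Bryesk, Sabvor is earned (Rule 11).
With Brypax and Sabvor, Gorlun is earned (Rule 1).
No rule produces Valren, and it is not given. No rule produces Fenpax, and it is not given.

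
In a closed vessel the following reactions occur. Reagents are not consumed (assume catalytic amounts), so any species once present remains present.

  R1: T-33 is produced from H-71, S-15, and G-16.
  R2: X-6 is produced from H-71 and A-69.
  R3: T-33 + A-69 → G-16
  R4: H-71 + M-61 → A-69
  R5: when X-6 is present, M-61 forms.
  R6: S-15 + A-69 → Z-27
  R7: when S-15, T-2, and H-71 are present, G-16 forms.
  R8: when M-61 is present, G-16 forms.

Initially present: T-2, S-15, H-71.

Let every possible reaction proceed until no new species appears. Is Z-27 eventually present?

Z-27 would need S-15 and A-69 (R6), but A-69 never forms.

No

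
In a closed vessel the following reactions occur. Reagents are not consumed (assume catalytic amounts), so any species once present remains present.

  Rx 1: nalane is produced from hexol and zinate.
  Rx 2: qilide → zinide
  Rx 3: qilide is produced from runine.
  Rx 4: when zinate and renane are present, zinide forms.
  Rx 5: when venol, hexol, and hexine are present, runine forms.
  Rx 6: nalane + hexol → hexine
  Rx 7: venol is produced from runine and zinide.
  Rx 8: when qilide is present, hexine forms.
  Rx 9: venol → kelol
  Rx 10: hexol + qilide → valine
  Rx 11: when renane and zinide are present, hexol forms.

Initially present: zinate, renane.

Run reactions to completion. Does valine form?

valine would need hexol and qilide (Rx 10), but qilide never forms.

No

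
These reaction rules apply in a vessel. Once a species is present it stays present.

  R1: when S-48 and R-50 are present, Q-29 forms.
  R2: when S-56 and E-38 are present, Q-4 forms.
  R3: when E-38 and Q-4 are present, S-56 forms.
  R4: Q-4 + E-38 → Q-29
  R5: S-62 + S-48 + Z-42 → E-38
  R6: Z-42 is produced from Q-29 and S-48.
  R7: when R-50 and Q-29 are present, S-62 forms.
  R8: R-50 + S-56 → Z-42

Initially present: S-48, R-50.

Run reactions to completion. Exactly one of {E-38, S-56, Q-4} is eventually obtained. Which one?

S-48 and R-50 present → Q-29 forms (R1).
R-50 and Q-29 present → S-62 forms (R7).
Q-29 and S-48 present → Z-42 forms (R6).
S-62, S-48, and Z-42 present → E-38 forms (R5).
Q-4 would need S-56 and E-38 (R2), but S-56 never forms. S-56 would need E-38 and Q-4 (R3), but Q-4 never forms.

E-38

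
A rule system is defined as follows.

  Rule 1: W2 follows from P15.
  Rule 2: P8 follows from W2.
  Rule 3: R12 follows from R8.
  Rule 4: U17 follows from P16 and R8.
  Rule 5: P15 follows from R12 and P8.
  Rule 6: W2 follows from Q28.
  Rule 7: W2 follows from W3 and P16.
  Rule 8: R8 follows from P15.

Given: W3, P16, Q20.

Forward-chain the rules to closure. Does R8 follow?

No

R8 would need P15 (Rule 8), but P15 is never established.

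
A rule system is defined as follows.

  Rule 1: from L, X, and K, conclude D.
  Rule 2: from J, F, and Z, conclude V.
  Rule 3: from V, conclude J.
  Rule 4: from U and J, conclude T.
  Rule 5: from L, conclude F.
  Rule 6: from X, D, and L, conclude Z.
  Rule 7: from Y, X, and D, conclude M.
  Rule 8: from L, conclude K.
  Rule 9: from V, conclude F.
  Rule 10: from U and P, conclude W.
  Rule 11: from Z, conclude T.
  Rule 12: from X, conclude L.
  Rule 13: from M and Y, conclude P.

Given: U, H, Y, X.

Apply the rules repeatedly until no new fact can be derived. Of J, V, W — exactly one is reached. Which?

W

X holds, so L follows (Rule 12).
L holds, so K follows (Rule 8).
L, X, and K hold, so D follows (Rule 1).
Y, X, and D hold, so M follows (Rule 7).
M and Y hold, so P follows (Rule 13).
From U and P, Rule 10 gives W.
J would need V (Rule 3), but V is never established. V would need J, F, and Z (Rule 2), but J is never established.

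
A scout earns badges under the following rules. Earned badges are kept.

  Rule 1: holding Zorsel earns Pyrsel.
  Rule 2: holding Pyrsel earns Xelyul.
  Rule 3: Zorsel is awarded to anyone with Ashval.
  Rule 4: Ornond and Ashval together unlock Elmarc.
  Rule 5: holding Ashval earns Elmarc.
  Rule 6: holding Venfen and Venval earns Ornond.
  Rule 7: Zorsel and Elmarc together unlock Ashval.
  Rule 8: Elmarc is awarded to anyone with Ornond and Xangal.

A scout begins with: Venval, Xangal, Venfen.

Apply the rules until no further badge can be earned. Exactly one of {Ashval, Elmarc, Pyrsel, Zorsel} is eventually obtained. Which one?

With Venfen and Venval, Ornond is earned (Rule 6).
With Ornond and Xangal, Elmarc is earned (Rule 8).
Pyrsel would need Zorsel (Rule 1), but Zorsel is never earned. Ashval would need Zorsel and Elmarc (Rule 7), but Zorsel is never earned. Zorsel would need Ashval (Rule 3), but Ashval is never earned.

Elmarc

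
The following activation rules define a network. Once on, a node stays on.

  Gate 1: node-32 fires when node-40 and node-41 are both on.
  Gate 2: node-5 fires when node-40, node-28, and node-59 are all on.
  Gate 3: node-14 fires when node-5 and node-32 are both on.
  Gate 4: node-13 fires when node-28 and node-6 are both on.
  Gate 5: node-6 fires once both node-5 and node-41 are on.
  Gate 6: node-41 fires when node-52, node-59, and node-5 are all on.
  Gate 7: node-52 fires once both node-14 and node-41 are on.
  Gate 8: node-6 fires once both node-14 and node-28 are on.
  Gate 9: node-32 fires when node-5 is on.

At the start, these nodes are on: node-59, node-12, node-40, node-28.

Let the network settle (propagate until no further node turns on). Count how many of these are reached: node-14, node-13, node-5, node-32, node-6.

Gate 2: node-40, node-28, and node-59 on → node-5 on.
Gate 9: node-5 on → node-32 on.
node-5 and node-32 are on, so node-14 fires (Gate 3).
Gate 8: node-14 and node-28 on → node-6 on.
Gate 4: node-28 and node-6 on → node-13 on.
node-14: reached.
node-13: reached.
node-5: reached.
node-32: reached.
node-6: reached.
All 5 are reached.

5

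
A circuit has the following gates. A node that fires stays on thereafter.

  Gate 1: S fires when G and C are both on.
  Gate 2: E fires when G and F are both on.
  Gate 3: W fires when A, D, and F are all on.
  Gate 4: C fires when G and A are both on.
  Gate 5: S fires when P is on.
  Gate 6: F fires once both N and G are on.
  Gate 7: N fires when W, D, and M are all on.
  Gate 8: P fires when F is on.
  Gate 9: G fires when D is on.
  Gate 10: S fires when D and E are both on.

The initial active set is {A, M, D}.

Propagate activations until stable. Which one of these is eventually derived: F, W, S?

D is on, so G fires (Gate 9).
G and A are on, so C fires (Gate 4).
Gate 1: G and C on → S on.
F would need N and G (Gate 6), but N never turns on. W would need A, D, and F (Gate 3), but F never turns on.

S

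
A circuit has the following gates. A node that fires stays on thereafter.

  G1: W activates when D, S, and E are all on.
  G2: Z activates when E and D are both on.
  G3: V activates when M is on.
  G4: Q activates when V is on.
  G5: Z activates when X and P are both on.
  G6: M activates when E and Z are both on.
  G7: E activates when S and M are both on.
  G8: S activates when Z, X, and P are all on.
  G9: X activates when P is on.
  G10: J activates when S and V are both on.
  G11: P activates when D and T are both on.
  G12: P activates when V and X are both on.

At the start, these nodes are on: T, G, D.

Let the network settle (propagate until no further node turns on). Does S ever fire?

Yes

G11: D and T on → P on.
G9: P on → X on.
X and P are on, so Z activates (G5).
Z, X, and P are on, so S activates (G8).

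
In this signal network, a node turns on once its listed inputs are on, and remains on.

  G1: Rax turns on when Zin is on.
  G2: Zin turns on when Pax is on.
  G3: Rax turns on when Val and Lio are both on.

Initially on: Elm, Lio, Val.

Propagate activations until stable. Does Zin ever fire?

Zin would need Pax (G2), but Pax never turns on.

No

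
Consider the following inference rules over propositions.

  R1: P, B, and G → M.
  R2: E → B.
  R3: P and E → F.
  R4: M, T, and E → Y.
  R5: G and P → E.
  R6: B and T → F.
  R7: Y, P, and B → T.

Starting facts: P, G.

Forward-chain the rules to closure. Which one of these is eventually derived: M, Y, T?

M

G and P hold, so E follows (R5).
From E, R2 gives B.
P, B, and G hold, so M follows (R1).
Y would need M, T, and E (R4), but T is never established. T would need Y, P, and B (R7), but Y is never established.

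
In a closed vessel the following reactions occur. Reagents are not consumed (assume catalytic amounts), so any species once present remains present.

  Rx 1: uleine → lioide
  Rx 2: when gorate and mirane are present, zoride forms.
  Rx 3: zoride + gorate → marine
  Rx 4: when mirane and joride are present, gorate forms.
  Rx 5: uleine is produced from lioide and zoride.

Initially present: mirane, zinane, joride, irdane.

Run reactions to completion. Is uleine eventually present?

uleine would need lioide and zoride (Rx 5), but lioide never forms.

No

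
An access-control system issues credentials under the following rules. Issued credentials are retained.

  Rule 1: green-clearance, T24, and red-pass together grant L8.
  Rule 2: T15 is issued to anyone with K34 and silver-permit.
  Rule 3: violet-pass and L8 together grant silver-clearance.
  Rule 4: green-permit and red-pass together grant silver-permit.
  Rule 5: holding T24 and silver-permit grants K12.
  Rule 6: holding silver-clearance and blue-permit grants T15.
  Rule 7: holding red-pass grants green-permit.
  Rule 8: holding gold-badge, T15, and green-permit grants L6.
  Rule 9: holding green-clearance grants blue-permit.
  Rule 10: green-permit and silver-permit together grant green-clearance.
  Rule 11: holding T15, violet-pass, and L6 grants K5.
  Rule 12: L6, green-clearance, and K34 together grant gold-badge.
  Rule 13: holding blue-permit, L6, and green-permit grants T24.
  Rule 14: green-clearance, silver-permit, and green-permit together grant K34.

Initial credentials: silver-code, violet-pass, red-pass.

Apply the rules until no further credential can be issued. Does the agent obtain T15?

Holding red-pass grants green-permit (Rule 7).
Holding green-permit and red-pass grants silver-permit (Rule 4).
Holding green-permit and silver-permit grants green-clearance (Rule 10).
Holding green-clearance, silver-permit, and green-permit grants K34 (Rule 14).
Holding K34 and silver-permit grants T15 (Rule 2).

Yes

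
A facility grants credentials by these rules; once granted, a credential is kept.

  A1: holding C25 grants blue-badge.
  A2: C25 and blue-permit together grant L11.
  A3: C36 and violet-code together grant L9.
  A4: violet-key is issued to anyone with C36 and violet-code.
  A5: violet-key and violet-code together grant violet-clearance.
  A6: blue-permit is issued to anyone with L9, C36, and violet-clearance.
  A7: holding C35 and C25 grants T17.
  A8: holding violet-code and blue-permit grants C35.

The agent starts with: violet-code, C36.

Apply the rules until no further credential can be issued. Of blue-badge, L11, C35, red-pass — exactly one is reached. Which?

Holding C36 and violet-code grants L9 (A3).
Holding C36 and violet-code grants violet-key (A4).
Holding violet-key and violet-code grants violet-clearance (A5).
Holding L9, C36, and violet-clearance grants blue-permit (A6).
Holding violet-code and blue-permit grants C35 (A8).
No rule produces red-pass, and it is not given. blue-badge would need C25 (A1), but C25 is never granted. L11 would need C25 and blue-permit (A2), but C25 is never granted.

C35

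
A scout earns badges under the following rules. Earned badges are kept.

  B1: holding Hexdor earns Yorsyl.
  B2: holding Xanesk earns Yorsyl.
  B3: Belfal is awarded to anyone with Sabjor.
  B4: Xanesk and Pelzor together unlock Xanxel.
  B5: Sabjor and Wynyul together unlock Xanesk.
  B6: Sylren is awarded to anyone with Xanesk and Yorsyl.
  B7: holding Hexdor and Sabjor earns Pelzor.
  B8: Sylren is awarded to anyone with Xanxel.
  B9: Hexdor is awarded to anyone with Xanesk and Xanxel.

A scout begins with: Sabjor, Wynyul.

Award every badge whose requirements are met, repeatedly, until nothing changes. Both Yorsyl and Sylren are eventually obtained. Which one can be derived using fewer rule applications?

Yorsyl: With Sabjor and Wynyul, Xanesk is earned (B5). With Xanesk, Yorsyl is earned (B2). [2 rule applications]
Sylren: With Sabjor and Wynyul, Xanesk is earned (B5). With Xanesk, Yorsyl is earned (B2). With Xanesk and Yorsyl, Sylren is earned (B6). [3 rule applications]
Yorsyl needs fewer.

Yorsyl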